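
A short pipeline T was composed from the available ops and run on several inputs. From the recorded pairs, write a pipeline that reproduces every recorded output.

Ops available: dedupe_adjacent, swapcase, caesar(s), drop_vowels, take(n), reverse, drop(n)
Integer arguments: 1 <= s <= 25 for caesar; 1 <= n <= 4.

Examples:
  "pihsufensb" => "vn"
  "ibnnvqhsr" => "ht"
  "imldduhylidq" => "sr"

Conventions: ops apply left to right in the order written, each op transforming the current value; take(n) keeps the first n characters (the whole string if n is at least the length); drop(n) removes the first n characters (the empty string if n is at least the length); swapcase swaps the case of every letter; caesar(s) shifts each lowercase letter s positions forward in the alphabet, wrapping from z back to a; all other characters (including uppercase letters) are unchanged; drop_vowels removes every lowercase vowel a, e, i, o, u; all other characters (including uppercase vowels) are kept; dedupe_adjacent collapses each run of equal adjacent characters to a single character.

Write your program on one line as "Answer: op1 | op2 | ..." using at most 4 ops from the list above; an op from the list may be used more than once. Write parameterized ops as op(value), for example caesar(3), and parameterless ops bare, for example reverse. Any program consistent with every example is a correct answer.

drop_vowels | caesar(22) | caesar(10) | take(2)

Check, running the answer program on each example:
  "pihsufensb" -> "phsfnsb" -> "ldobjox" -> "vnyltyh" -> "vn"
  "ibnnvqhsr" -> "bnnvqhsr" -> "xjjrmdon" -> "httbwnyx" -> "ht"
  "imldduhylidq" -> "mlddhyldq" -> "ihzzduhzm" -> "srjjnerjw" -> "sr"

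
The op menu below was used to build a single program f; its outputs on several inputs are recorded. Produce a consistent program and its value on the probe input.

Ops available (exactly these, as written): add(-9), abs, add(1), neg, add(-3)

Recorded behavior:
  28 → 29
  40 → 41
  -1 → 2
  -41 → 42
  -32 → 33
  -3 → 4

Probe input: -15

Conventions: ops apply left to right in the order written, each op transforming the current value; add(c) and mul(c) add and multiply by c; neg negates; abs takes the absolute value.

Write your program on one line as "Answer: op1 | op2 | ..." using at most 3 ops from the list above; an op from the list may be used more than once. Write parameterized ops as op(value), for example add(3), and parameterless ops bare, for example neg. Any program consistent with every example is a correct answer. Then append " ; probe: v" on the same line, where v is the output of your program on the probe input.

abs | add(1) ; probe: 16

Check, running the answer program on each example:
  28 -> 28 -> 29
  40 -> 40 -> 41
  -1 -> 1 -> 2
  -41 -> 41 -> 42
  -32 -> 32 -> 33
  -3 -> 3 -> 4
  probe: -15 -> 15 -> 16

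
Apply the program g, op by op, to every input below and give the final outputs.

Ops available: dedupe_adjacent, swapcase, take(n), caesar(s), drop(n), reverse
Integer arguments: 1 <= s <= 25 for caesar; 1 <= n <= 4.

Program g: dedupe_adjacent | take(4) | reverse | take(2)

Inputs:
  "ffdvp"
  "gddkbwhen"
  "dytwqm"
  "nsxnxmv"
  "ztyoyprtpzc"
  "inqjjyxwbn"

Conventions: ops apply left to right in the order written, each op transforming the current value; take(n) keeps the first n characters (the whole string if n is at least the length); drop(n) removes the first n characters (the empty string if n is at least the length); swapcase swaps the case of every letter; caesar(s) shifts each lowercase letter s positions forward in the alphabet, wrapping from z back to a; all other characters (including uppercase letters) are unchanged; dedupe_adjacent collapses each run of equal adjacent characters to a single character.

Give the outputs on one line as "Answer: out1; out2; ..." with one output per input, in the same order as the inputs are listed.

Execution, op by op:
  "ffdvp" -> "fdvp" -> "fdvp" -> "pvdf" -> "pv"
  "gddkbwhen" -> "gdkbwhen" -> "gdkb" -> "bkdg" -> "bk"
  "dytwqm" -> "dytwqm" -> "dytw" -> "wtyd" -> "wt"
  "nsxnxmv" -> "nsxnxmv" -> "nsxn" -> "nxsn" -> "nx"
  "ztyoyprtpzc" -> "ztyoyprtpzc" -> "ztyo" -> "oytz" -> "oy"
  "inqjjyxwbn" -> "inqjyxwbn" -> "inqj" -> "jqni" -> "jq"

"pv"; "bk"; "wt"; "nx"; "oy"; "jq"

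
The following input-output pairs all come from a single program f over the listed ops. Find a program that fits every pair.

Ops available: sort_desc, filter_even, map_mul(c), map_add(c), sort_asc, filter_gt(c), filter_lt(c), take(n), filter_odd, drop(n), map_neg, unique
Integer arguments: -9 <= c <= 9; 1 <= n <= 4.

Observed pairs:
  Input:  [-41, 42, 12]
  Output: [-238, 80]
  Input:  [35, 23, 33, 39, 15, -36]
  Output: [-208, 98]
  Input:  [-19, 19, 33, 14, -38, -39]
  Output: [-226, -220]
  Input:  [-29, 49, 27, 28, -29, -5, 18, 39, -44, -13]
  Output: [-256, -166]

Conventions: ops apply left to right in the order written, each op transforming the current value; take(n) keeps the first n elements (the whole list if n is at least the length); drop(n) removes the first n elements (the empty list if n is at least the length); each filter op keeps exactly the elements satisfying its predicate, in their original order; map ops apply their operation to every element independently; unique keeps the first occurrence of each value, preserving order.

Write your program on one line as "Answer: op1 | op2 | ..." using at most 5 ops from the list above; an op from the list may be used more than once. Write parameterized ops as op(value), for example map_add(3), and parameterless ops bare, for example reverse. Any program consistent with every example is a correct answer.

map_mul(6) | sort_asc | map_add(8) | take(2)

Check, running the answer program on each example:
  [-41, 42, 12] -> [-246, 252, 72] -> [-246, 72, 252] -> [-238, 80, 260] -> [-238, 80]
  [35, 23, 33, 39, 15, -36] -> [210, 138, 198, 234, 90, -216] -> [-216, 90, 138, 198, 210, 234] -> [-208, 98, 146, 206, 218, 242] -> [-208, 98]
  [-19, 19, 33, 14, -38, -39] -> [-114, 114, 198, 84, -228, -234] -> [-234, -228, -114, 84, 114, 198] -> [-226, -220, -106, 92, 122, 206] -> [-226, -220]
  [-29, 49, 27, 28, -29, -5, 18, 39, -44, -13] -> [-174, 294, 162, 168, -174, -30, 108, 234, -264, -78] -> [-264, -174, -174, -78, -30, 108, 162, 168, 234, 294] -> [-256, -166, -166, -70, -22, 116, 170, 176, 242, 302] -> [-256, -166]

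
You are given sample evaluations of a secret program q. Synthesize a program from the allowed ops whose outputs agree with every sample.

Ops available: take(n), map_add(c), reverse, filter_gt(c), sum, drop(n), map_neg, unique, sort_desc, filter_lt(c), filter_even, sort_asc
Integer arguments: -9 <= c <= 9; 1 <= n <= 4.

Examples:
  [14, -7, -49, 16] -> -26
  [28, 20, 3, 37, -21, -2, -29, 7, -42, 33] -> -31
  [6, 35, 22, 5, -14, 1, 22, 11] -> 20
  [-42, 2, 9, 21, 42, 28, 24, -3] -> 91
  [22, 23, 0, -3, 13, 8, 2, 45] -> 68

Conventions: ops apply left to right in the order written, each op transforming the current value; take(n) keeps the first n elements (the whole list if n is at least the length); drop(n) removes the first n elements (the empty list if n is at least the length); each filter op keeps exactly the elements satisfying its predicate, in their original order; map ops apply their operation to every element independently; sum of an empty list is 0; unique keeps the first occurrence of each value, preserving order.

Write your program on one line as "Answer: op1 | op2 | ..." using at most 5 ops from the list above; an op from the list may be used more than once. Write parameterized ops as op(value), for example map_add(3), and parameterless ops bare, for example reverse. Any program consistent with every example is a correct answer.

reverse | unique | take(4) | sum

Check, running the answer program on each example:
  [14, -7, -49, 16] -> [16, -49, -7, 14] -> [16, -49, -7, 14] -> [16, -49, -7, 14] -> -26
  [28, 20, 3, 37, -21, -2, -29, 7, -42, 33] -> [33, -42, 7, -29, -2, -21, 37, 3, 20, 28] -> [33, -42, 7, -29, -2, -21, 37, 3, 20, 28] -> [33, -42, 7, -29] -> -31
  [6, 35, 22, 5, -14, 1, 22, 11] -> [11, 22, 1, -14, 5, 22, 35, 6] -> [11, 22, 1, -14, 5, 35, 6] -> [11, 22, 1, -14] -> 20
  [-42, 2, 9, 21, 42, 28, 24, -3] -> [-3, 24, 28, 42, 21, 9, 2, -42] -> [-3, 24, 28, 42, 21, 9, 2, -42] -> [-3, 24, 28, 42] -> 91
  [22, 23, 0, -3, 13, 8, 2, 45] -> [45, 2, 8, 13, -3, 0, 23, 22] -> [45, 2, 8, 13, -3, 0, 23, 22] -> [45, 2, 8, 13] -> 68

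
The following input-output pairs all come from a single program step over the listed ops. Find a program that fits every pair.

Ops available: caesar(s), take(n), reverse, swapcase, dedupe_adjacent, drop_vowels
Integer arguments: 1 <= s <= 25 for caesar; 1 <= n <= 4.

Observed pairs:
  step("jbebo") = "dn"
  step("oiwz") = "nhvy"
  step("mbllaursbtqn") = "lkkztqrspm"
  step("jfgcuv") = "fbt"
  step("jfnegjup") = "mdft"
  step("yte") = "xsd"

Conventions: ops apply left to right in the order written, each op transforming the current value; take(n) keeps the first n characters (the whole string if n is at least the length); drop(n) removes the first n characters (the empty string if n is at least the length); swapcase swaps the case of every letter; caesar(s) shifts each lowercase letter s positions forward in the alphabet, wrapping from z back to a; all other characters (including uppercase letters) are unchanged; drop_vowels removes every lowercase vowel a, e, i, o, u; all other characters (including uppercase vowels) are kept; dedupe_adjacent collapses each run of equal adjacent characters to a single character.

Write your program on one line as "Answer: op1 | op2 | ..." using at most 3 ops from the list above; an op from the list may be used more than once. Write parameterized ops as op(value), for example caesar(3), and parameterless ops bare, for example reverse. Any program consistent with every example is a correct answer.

caesar(25) | drop_vowels

Check, running the answer program on each example:
  "jbebo" -> "iadan" -> "dn"
  "oiwz" -> "nhvy" -> "nhvy"
  "mbllaursbtqn" -> "lakkztqraspm" -> "lkkztqrspm"
  "jfgcuv" -> "iefbtu" -> "fbt"
  "jfnegjup" -> "iemdfito" -> "mdft"
  "yte" -> "xsd" -> "xsd"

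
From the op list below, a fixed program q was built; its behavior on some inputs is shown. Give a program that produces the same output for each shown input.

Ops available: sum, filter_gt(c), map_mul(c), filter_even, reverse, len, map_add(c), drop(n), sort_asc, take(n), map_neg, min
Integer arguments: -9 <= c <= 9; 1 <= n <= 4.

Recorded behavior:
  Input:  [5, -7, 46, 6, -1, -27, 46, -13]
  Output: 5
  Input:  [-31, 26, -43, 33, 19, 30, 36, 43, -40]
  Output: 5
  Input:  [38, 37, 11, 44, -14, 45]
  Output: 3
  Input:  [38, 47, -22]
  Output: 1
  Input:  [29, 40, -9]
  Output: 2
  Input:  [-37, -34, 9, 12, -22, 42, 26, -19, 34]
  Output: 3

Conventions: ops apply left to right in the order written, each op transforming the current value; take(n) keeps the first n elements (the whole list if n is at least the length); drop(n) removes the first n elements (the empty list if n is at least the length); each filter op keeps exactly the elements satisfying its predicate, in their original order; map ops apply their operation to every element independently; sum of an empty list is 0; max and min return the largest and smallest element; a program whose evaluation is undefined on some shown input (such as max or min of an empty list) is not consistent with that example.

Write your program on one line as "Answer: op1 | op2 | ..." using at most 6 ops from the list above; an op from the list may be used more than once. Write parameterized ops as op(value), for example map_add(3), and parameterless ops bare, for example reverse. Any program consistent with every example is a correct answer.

map_add(5) | sort_asc | filter_even | map_neg | len

Check, running the answer program on each example:
  [5, -7, 46, 6, -1, -27, 46, -13] -> [10, -2, 51, 11, 4, -22, 51, -8] -> [-22, -8, -2, 4, 10, 11, 51, 51] -> [-22, -8, -2, 4, 10] -> [22, 8, 2, -4, -10] -> 5
  [-31, 26, -43, 33, 19, 30, 36, 43, -40] -> [-26, 31, -38, 38, 24, 35, 41, 48, -35] -> [-38, -35, -26, 24, 31, 35, 38, 41, 48] -> [-38, -26, 24, 38, 48] -> [38, 26, -24, -38, -48] -> 5
  [38, 37, 11, 44, -14, 45] -> [43, 42, 16, 49, -9, 50] -> [-9, 16, 42, 43, 49, 50] -> [16, 42, 50] -> [-16, -42, -50] -> 3
  [38, 47, -22] -> [43, 52, -17] -> [-17, 43, 52] -> [52] -> [-52] -> 1
  [29, 40, -9] -> [34, 45, -4] -> [-4, 34, 45] -> [-4, 34] -> [4, -34] -> 2
  [-37, -34, 9, 12, -22, 42, 26, -19, 34] -> [-32, -29, 14, 17, -17, 47, 31, -14, 39] -> [-32, -29, -17, -14, 14, 17, 31, 39, 47] -> [-32, -14, 14] -> [32, 14, -14] -> 3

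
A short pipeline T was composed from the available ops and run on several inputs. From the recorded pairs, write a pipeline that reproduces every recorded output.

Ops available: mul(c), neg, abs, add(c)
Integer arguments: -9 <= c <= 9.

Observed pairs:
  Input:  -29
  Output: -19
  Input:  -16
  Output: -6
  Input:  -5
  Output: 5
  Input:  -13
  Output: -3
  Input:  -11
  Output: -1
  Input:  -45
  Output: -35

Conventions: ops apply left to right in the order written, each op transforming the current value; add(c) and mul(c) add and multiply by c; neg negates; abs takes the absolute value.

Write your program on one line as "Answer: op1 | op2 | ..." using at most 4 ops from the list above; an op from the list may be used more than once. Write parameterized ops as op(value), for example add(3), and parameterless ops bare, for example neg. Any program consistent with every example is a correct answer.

add(1) | abs | add(-9) | neg

Check, running the answer program on each example:
  -29 -> -28 -> 28 -> 19 -> -19
  -16 -> -15 -> 15 -> 6 -> -6
  -5 -> -4 -> 4 -> -5 -> 5
  -13 -> -12 -> 12 -> 3 -> -3
  -11 -> -10 -> 10 -> 1 -> -1
  -45 -> -44 -> 44 -> 35 -> -35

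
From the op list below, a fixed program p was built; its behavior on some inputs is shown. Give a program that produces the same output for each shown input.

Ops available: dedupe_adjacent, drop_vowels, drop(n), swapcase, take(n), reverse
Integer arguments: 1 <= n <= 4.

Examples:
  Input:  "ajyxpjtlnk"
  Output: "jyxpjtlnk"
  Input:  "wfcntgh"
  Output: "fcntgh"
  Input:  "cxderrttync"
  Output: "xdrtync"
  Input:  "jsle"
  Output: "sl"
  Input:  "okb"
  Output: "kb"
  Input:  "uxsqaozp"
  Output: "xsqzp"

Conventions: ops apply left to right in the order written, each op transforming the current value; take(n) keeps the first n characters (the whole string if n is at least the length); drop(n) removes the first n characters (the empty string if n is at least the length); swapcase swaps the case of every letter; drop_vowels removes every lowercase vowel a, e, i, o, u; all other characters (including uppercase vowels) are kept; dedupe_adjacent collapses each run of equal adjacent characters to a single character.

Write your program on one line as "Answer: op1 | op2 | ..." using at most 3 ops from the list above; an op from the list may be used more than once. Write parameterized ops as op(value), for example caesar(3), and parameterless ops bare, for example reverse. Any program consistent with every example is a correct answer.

drop(1) | drop_vowels | dedupe_adjacent

Check, running the answer program on each example:
  "ajyxpjtlnk" -> "jyxpjtlnk" -> "jyxpjtlnk" -> "jyxpjtlnk"
  "wfcntgh" -> "fcntgh" -> "fcntgh" -> "fcntgh"
  "cxderrttync" -> "xderrttync" -> "xdrrttync" -> "xdrtync"
  "jsle" -> "sle" -> "sl" -> "sl"
  "okb" -> "kb" -> "kb" -> "kb"
  "uxsqaozp" -> "xsqaozp" -> "xsqzp" -> "xsqzp"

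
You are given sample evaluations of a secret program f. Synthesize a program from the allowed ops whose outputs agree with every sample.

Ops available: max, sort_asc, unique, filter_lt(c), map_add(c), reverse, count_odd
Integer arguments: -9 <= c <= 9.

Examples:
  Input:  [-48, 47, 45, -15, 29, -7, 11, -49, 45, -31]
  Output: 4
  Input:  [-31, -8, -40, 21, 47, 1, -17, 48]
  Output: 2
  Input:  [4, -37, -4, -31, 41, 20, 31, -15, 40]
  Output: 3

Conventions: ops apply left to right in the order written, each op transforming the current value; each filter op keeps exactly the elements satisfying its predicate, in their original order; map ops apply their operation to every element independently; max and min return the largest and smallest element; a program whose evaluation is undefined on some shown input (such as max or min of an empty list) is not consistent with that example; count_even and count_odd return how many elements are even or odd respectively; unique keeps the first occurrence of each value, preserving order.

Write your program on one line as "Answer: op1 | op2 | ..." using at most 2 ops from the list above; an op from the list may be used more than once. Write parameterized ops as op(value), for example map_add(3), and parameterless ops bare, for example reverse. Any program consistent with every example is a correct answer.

filter_lt(-4) | count_odd

Check, running the answer program on each example:
  [-48, 47, 45, -15, 29, -7, 11, -49, 45, -31] -> [-48, -15, -7, -49, -31] -> 4
  [-31, -8, -40, 21, 47, 1, -17, 48] -> [-31, -8, -40, -17] -> 2
  [4, -37, -4, -31, 41, 20, 31, -15, 40] -> [-37, -31, -15] -> 3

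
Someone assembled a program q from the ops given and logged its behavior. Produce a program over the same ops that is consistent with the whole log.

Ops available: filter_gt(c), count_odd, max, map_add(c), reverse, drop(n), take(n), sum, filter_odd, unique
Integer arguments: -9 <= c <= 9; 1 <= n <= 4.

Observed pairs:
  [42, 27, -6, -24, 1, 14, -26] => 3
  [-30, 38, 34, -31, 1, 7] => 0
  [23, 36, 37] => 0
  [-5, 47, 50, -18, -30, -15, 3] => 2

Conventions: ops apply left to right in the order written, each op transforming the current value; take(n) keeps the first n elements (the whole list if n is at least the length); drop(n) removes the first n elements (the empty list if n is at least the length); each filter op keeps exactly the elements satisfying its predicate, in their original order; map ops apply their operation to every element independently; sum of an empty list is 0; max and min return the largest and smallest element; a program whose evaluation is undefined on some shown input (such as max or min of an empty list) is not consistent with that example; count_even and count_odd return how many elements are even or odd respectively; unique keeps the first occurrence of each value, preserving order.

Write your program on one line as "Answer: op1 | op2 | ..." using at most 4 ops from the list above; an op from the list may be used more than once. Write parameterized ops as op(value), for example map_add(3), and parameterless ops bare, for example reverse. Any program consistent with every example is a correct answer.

map_add(-9) | map_add(8) | drop(3) | count_odd

Check, running the answer program on each example:
  [42, 27, -6, -24, 1, 14, -26] -> [33, 18, -15, -33, -8, 5, -35] -> [41, 26, -7, -25, 0, 13, -27] -> [-25, 0, 13, -27] -> 3
  [-30, 38, 34, -31, 1, 7] -> [-39, 29, 25, -40, -8, -2] -> [-31, 37, 33, -32, 0, 6] -> [-32, 0, 6] -> 0
  [23, 36, 37] -> [14, 27, 28] -> [22, 35, 36] -> [] -> 0
  [-5, 47, 50, -18, -30, -15, 3] -> [-14, 38, 41, -27, -39, -24, -6] -> [-6, 46, 49, -19, -31, -16, 2] -> [-19, -31, -16, 2] -> 2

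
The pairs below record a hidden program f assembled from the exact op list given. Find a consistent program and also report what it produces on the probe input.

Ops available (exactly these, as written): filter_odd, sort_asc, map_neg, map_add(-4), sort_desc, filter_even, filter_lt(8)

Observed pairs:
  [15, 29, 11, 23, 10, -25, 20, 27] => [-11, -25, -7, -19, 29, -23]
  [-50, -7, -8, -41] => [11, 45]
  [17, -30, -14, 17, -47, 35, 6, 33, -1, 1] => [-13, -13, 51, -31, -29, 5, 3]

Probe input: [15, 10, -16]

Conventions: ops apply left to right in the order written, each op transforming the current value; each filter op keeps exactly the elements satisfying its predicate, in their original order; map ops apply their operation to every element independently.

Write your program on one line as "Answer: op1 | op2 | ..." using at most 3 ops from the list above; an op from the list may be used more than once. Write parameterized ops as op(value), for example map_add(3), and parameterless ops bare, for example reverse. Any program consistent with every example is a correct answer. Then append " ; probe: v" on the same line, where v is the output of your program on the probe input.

filter_odd | map_add(-4) | map_neg ; probe: [-11]

Check, running the answer program on each example:
  [15, 29, 11, 23, 10, -25, 20, 27] -> [15, 29, 11, 23, -25, 27] -> [11, 25, 7, 19, -29, 23] -> [-11, -25, -7, -19, 29, -23]
  [-50, -7, -8, -41] -> [-7, -41] -> [-11, -45] -> [11, 45]
  [17, -30, -14, 17, -47, 35, 6, 33, -1, 1] -> [17, 17, -47, 35, 33, -1, 1] -> [13, 13, -51, 31, 29, -5, -3] -> [-13, -13, 51, -31, -29, 5, 3]
  probe: [15, 10, -16] -> [15] -> [11] -> [-11]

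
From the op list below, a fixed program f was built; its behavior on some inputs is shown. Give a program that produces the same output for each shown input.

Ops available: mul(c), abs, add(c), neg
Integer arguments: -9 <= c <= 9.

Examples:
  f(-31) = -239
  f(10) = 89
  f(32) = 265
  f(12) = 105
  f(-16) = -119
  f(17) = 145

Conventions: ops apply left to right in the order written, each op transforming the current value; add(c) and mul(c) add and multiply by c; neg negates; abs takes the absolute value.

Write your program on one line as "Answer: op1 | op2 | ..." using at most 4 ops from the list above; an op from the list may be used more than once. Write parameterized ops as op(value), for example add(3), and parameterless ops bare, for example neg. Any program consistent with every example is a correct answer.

mul(-8) | neg | add(9)

Check, running the answer program on each example:
  -31 -> 248 -> -248 -> -239
  10 -> -80 -> 80 -> 89
  32 -> -256 -> 256 -> 265
  12 -> -96 -> 96 -> 105
  -16 -> 128 -> -128 -> -119
  17 -> -136 -> 136 -> 145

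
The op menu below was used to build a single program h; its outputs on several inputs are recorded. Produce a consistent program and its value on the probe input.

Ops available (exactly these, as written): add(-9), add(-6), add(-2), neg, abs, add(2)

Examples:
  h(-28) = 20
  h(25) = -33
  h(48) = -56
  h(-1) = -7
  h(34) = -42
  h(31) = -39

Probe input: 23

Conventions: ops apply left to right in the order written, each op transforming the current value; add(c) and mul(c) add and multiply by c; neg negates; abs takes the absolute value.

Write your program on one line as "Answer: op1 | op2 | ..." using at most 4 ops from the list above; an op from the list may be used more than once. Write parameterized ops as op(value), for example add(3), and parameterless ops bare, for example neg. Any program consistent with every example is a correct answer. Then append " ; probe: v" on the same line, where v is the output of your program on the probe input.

neg | add(-2) | add(-6) ; probe: -31

Check, running the answer program on each example:
  -28 -> 28 -> 26 -> 20
  25 -> -25 -> -27 -> -33
  48 -> -48 -> -50 -> -56
  -1 -> 1 -> -1 -> -7
  34 -> -34 -> -36 -> -42
  31 -> -31 -> -33 -> -39
  probe: 23 -> -23 -> -25 -> -31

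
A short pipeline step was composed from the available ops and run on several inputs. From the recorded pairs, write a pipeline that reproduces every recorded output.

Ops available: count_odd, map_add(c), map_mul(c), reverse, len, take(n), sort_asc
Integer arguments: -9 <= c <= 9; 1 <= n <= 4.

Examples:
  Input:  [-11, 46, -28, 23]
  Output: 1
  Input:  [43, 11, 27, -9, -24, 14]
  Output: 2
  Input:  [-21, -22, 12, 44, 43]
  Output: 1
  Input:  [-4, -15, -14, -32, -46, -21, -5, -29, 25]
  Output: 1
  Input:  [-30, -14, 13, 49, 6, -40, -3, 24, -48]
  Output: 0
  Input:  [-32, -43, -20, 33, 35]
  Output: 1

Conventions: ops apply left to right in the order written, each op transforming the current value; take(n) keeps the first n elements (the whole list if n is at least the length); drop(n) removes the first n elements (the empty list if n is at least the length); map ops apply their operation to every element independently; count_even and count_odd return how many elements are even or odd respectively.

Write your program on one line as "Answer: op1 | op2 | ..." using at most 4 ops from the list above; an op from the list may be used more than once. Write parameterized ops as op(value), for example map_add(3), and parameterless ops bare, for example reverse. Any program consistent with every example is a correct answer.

take(2) | reverse | map_mul(-3) | count_odd

Check, running the answer program on each example:
  [-11, 46, -28, 23] -> [-11, 46] -> [46, -11] -> [-138, 33] -> 1
  [43, 11, 27, -9, -24, 14] -> [43, 11] -> [11, 43] -> [-33, -129] -> 2
  [-21, -22, 12, 44, 43] -> [-21, -22] -> [-22, -21] -> [66, 63] -> 1
  [-4, -15, -14, -32, -46, -21, -5, -29, 25] -> [-4, -15] -> [-15, -4] -> [45, 12] -> 1
  [-30, -14, 13, 49, 6, -40, -3, 24, -48] -> [-30, -14] -> [-14, -30] -> [42, 90] -> 0
  [-32, -43, -20, 33, 35] -> [-32, -43] -> [-43, -32] -> [129, 96] -> 1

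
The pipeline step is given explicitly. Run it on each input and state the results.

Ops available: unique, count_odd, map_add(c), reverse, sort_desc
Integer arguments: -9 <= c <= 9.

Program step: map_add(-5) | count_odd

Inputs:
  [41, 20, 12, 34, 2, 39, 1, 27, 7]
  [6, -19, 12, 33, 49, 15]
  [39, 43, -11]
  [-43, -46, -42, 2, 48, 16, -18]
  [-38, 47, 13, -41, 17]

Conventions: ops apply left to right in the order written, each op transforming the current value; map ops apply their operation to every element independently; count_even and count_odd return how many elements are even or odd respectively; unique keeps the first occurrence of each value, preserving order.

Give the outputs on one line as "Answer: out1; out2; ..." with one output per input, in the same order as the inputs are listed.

4; 2; 0; 6; 1

Execution, op by op:
  [41, 20, 12, 34, 2, 39, 1, 27, 7] -> [36, 15, 7, 29, -3, 34, -4, 22, 2] -> 4
  [6, -19, 12, 33, 49, 15] -> [1, -24, 7, 28, 44, 10] -> 2
  [39, 43, -11] -> [34, 38, -16] -> 0
  [-43, -46, -42, 2, 48, 16, -18] -> [-48, -51, -47, -3, 43, 11, -23] -> 6
  [-38, 47, 13, -41, 17] -> [-43, 42, 8, -46, 12] -> 1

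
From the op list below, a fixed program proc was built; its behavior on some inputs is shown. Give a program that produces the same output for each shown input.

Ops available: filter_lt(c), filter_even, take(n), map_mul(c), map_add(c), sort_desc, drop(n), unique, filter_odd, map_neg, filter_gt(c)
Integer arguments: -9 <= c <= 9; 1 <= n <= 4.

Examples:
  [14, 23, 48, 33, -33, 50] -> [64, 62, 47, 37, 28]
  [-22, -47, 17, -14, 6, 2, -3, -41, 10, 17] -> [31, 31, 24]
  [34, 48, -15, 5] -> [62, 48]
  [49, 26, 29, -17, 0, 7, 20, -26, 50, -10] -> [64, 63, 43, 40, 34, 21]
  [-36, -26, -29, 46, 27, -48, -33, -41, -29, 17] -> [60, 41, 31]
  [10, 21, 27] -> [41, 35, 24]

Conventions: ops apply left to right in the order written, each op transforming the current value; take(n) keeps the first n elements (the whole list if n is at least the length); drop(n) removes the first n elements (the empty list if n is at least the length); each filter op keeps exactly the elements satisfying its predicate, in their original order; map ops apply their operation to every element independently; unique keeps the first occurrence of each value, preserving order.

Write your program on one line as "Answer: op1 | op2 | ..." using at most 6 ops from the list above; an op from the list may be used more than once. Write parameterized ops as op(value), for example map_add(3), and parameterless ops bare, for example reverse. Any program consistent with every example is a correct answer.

sort_desc | map_add(-2) | filter_gt(4) | map_add(7) | map_add(9)

Check, running the answer program on each example:
  [14, 23, 48, 33, -33, 50] -> [50, 48, 33, 23, 14, -33] -> [48, 46, 31, 21, 12, -35] -> [48, 46, 31, 21, 12] -> [55, 53, 38, 28, 19] -> [64, 62, 47, 37, 28]
  [-22, -47, 17, -14, 6, 2, -3, -41, 10, 17] -> [17, 17, 10, 6, 2, -3, -14, -22, -41, -47] -> [15, 15, 8, 4, 0, -5, -16, -24, -43, -49] -> [15, 15, 8] -> [22, 22, 15] -> [31, 31, 24]
  [34, 48, -15, 5] -> [48, 34, 5, -15] -> [46, 32, 3, -17] -> [46, 32] -> [53, 39] -> [62, 48]
  [49, 26, 29, -17, 0, 7, 20, -26, 50, -10] -> [50, 49, 29, 26, 20, 7, 0, -10, -17, -26] -> [48, 47, 27, 24, 18, 5, -2, -12, -19, -28] -> [48, 47, 27, 24, 18, 5] -> [55, 54, 34, 31, 25, 12] -> [64, 63, 43, 40, 34, 21]
  [-36, -26, -29, 46, 27, -48, -33, -41, -29, 17] -> [46, 27, 17, -26, -29, -29, -33, -36, -41, -48] -> [44, 25, 15, -28, -31, -31, -35, -38, -43, -50] -> [44, 25, 15] -> [51, 32, 22] -> [60, 41, 31]
  [10, 21, 27] -> [27, 21, 10] -> [25, 19, 8] -> [25, 19, 8] -> [32, 26, 15] -> [41, 35, 24]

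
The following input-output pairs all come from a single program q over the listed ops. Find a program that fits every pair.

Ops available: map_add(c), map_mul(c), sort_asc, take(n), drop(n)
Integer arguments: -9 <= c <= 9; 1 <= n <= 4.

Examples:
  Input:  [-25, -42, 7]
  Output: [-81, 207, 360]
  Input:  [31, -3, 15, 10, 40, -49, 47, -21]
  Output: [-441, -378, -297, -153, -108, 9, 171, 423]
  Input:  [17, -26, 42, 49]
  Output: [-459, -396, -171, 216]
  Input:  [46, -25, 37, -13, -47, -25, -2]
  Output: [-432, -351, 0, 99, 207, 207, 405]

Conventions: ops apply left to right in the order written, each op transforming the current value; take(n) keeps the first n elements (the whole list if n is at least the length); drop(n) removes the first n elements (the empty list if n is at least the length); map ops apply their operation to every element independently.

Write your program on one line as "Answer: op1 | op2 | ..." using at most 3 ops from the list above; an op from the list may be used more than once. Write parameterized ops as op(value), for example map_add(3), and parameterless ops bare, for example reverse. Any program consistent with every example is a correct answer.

map_add(2) | map_mul(-9) | sort_asc

Check, running the answer program on each example:
  [-25, -42, 7] -> [-23, -40, 9] -> [207, 360, -81] -> [-81, 207, 360]
  [31, -3, 15, 10, 40, -49, 47, -21] -> [33, -1, 17, 12, 42, -47, 49, -19] -> [-297, 9, -153, -108, -378, 423, -441, 171] -> [-441, -378, -297, -153, -108, 9, 171, 423]
  [17, -26, 42, 49] -> [19, -24, 44, 51] -> [-171, 216, -396, -459] -> [-459, -396, -171, 216]
  [46, -25, 37, -13, -47, -25, -2] -> [48, -23, 39, -11, -45, -23, 0] -> [-432, 207, -351, 99, 405, 207, 0] -> [-432, -351, 0, 99, 207, 207, 405]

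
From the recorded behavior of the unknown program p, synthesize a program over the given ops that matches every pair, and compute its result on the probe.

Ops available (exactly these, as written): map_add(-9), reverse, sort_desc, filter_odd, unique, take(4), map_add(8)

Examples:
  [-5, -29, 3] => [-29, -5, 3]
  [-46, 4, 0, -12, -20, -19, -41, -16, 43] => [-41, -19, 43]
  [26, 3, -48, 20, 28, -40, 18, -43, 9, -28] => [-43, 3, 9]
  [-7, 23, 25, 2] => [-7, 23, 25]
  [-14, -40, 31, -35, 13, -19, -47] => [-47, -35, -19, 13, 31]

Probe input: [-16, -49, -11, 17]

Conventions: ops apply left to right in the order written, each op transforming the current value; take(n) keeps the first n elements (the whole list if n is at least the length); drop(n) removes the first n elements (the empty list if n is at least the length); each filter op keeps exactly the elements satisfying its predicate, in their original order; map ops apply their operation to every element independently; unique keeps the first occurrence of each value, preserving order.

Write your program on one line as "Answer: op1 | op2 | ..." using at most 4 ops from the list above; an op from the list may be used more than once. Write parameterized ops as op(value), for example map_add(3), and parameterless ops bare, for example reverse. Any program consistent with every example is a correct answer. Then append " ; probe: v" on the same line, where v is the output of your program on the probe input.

sort_desc | filter_odd | reverse ; probe: [-49, -11, 17]

Check, running the answer program on each example:
  [-5, -29, 3] -> [3, -5, -29] -> [3, -5, -29] -> [-29, -5, 3]
  [-46, 4, 0, -12, -20, -19, -41, -16, 43] -> [43, 4, 0, -12, -16, -19, -20, -41, -46] -> [43, -19, -41] -> [-41, -19, 43]
  [26, 3, -48, 20, 28, -40, 18, -43, 9, -28] -> [28, 26, 20, 18, 9, 3, -28, -40, -43, -48] -> [9, 3, -43] -> [-43, 3, 9]
  [-7, 23, 25, 2] -> [25, 23, 2, -7] -> [25, 23, -7] -> [-7, 23, 25]
  [-14, -40, 31, -35, 13, -19, -47] -> [31, 13, -14, -19, -35, -40, -47] -> [31, 13, -19, -35, -47] -> [-47, -35, -19, 13, 31]
  probe: [-16, -49, -11, 17] -> [17, -11, -16, -49] -> [17, -11, -49] -> [-49, -11, 17]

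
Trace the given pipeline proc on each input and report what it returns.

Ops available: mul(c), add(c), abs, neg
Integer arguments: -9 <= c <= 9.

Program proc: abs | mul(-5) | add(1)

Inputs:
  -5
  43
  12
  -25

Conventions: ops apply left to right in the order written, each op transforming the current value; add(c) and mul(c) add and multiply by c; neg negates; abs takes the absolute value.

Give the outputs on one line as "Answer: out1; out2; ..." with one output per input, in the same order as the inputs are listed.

-24; -214; -59; -124

Execution, op by op:
  -5 -> 5 -> -25 -> -24
  43 -> 43 -> -215 -> -214
  12 -> 12 -> -60 -> -59
  -25 -> 25 -> -125 -> -124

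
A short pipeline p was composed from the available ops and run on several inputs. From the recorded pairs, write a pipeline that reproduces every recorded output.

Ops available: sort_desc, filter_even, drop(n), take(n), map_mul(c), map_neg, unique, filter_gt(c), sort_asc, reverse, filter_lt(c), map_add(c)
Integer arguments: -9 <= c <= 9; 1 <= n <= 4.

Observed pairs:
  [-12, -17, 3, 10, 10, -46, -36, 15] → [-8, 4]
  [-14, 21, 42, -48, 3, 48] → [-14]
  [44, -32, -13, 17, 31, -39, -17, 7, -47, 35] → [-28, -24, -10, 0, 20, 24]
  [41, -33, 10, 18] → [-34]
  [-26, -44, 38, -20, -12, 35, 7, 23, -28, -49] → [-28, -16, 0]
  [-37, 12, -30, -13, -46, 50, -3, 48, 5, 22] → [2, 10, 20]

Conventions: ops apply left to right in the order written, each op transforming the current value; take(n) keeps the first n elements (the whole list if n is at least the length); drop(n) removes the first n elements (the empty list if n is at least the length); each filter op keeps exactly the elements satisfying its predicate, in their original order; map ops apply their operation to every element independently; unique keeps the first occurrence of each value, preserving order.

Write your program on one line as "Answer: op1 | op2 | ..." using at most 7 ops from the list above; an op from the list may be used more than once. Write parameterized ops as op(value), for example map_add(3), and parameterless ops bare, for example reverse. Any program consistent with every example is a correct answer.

map_mul(-1) | sort_desc | drop(3) | map_add(7) | filter_even | reverse

Check, running the answer program on each example:
  [-12, -17, 3, 10, 10, -46, -36, 15] -> [12, 17, -3, -10, -10, 46, 36, -15] -> [46, 36, 17, 12, -3, -10, -10, -15] -> [12, -3, -10, -10, -15] -> [19, 4, -3, -3, -8] -> [4, -8] -> [-8, 4]
  [-14, 21, 42, -48, 3, 48] -> [14, -21, -42, 48, -3, -48] -> [48, 14, -3, -21, -42, -48] -> [-21, -42, -48] -> [-14, -35, -41] -> [-14] -> [-14]
  [44, -32, -13, 17, 31, -39, -17, 7, -47, 35] -> [-44, 32, 13, -17, -31, 39, 17, -7, 47, -35] -> [47, 39, 32, 17, 13, -7, -17, -31, -35, -44] -> [17, 13, -7, -17, -31, -35, -44] -> [24, 20, 0, -10, -24, -28, -37] -> [24, 20, 0, -10, -24, -28] -> [-28, -24, -10, 0, 20, 24]
  [41, -33, 10, 18] -> [-41, 33, -10, -18] -> [33, -10, -18, -41] -> [-41] -> [-34] -> [-34] -> [-34]
  [-26, -44, 38, -20, -12, 35, 7, 23, -28, -49] -> [26, 44, -38, 20, 12, -35, -7, -23, 28, 49] -> [49, 44, 28, 26, 20, 12, -7, -23, -35, -38] -> [26, 20, 12, -7, -23, -35, -38] -> [33, 27, 19, 0, -16, -28, -31] -> [0, -16, -28] -> [-28, -16, 0]
  [-37, 12, -30, -13, -46, 50, -3, 48, 5, 22] -> [37, -12, 30, 13, 46, -50, 3, -48, -5, -22] -> [46, 37, 30, 13, 3, -5, -12, -22, -48, -50] -> [13, 3, -5, -12, -22, -48, -50] -> [20, 10, 2, -5, -15, -41, -43] -> [20, 10, 2] -> [2, 10, 20]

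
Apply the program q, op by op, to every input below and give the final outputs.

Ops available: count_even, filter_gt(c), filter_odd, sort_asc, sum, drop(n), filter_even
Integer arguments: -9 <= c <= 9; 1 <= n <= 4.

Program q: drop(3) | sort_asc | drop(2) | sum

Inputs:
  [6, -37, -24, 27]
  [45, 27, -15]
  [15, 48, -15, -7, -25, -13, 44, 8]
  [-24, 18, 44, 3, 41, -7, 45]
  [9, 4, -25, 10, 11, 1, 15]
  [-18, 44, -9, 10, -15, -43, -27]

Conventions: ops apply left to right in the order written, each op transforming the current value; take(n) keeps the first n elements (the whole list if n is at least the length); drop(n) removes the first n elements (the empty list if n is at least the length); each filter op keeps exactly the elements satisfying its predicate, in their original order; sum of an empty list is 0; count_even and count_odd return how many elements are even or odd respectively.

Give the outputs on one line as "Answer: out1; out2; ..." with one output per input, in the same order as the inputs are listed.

Execution, op by op:
  [6, -37, -24, 27] -> [27] -> [27] -> [] -> 0
  [45, 27, -15] -> [] -> [] -> [] -> 0
  [15, 48, -15, -7, -25, -13, 44, 8] -> [-7, -25, -13, 44, 8] -> [-25, -13, -7, 8, 44] -> [-7, 8, 44] -> 45
  [-24, 18, 44, 3, 41, -7, 45] -> [3, 41, -7, 45] -> [-7, 3, 41, 45] -> [41, 45] -> 86
  [9, 4, -25, 10, 11, 1, 15] -> [10, 11, 1, 15] -> [1, 10, 11, 15] -> [11, 15] -> 26
  [-18, 44, -9, 10, -15, -43, -27] -> [10, -15, -43, -27] -> [-43, -27, -15, 10] -> [-15, 10] -> -5

0; 0; 45; 86; 26; -5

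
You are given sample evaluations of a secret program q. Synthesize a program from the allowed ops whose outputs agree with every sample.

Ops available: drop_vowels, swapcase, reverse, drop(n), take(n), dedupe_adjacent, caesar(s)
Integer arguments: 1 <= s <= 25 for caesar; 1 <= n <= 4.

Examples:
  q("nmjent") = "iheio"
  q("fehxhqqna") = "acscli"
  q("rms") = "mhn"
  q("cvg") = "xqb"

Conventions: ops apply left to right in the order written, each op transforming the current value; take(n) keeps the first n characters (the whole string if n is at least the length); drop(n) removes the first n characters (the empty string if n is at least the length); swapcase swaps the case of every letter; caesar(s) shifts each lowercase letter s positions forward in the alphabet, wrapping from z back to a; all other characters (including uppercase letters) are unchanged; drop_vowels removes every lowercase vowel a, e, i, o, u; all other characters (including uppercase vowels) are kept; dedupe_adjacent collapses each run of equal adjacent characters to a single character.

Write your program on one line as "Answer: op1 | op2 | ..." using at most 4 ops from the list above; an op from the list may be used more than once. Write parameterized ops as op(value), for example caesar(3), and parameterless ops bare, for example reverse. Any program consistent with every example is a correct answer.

drop_vowels | dedupe_adjacent | caesar(21)

Check, running the answer program on each example:
  "nmjent" -> "nmjnt" -> "nmjnt" -> "iheio"
  "fehxhqqna" -> "fhxhqqn" -> "fhxhqn" -> "acscli"
  "rms" -> "rms" -> "rms" -> "mhn"
  "cvg" -> "cvg" -> "cvg" -> "xqb"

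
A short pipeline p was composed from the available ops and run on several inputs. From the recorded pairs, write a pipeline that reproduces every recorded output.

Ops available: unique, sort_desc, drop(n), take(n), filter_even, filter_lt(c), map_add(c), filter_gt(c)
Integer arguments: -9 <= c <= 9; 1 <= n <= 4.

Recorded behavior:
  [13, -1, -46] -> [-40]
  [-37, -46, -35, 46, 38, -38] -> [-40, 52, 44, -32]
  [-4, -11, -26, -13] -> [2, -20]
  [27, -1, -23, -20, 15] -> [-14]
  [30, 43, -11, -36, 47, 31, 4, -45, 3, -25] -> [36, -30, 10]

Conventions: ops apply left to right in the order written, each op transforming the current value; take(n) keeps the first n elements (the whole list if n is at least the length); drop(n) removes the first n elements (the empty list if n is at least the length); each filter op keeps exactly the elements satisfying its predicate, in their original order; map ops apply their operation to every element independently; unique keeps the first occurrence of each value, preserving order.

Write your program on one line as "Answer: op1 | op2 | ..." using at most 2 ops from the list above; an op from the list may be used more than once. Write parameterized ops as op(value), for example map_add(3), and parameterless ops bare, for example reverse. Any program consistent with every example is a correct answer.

filter_even | map_add(6)

Check, running the answer program on each example:
  [13, -1, -46] -> [-46] -> [-40]
  [-37, -46, -35, 46, 38, -38] -> [-46, 46, 38, -38] -> [-40, 52, 44, -32]
  [-4, -11, -26, -13] -> [-4, -26] -> [2, -20]
  [27, -1, -23, -20, 15] -> [-20] -> [-14]
  [30, 43, -11, -36, 47, 31, 4, -45, 3, -25] -> [30, -36, 4] -> [36, -30, 10]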